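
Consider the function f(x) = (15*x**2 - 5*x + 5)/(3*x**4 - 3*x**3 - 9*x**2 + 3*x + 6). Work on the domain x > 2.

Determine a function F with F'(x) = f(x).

The denominator factors as 3*(x - 2)*(x - 1)*(x + 1)**2; partial fractions split f into directly integrable pieces: -85/(108*(x + 1)) + 25/(18*(x + 1)**2) - 5/(4*(x - 1)) + 55/(27*(x - 2)).
Check: d/dx[55*log(x - 2)/27 - 5*log(x - 1)/4 - 85*log(x + 1)/108 - 25/(18*x + 18)] = (15*x**2 - 5*x + 5)/(3*x**4 - 3*x**3 - 9*x**2 + 3*x + 6) = f(x).

An antiderivative is F(x) = 55*log(x - 2)/27 - 5*log(x - 1)/4 - 85*log(x + 1)/108 - 25/(18*x + 18).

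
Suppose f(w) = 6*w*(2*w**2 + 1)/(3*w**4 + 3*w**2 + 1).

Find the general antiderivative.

F(w) = log(w**4 + w**2 + 1/3) + C

f matches the chain-rule pattern g'(h)*h' with inner function h(w) = w**4 + w**2 + 1/3; substituting u = h(w) collapses the integral.
Check: d/dw[log(w**4 + w**2 + 1/3)] = (12*w**3 + 6*w)/(3*w**4 + 3*w**2 + 1), which equals f(w).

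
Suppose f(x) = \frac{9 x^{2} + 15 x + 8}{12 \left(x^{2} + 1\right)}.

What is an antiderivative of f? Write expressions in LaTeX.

Differentiate the proposed F(x) back; it has to land on f(x) exactly.
Check: d/dx[\frac{3 x}{4} + \frac{5 \log{\left(x^{2} + 1 \right)}}{8} - \frac{\operatorname{atan}{\left(x \right)}}{12}] = \frac{9 x^{2} + 15 x + 8}{12 x^{2} + 12}, which equals f(x).

An antiderivative is F(x) = \frac{3 x}{4} + \frac{5 \log{\left(x^{2} + 1 \right)}}{8} - \frac{\operatorname{atan}{\left(x \right)}}{12}.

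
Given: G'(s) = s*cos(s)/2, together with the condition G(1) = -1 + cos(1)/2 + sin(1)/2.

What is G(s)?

G(s) = (s*sin(s) + cos(s) - 2)/2

Check a candidate G(s) by differentiating: d/ds[G] must match the given G'(s).
A general antiderivative is s*sin(s)/2 + cos(s)/2 + C.
The condition gives C = -1 + cos(1)/2 + sin(1)/2 - (cos(1)/2 + sin(1)/2) = -1.
So G(s) = (s*sin(s) + cos(s) - 2)/2.
Check: d/ds[(s*sin(s) + cos(s) - 2)/2] = s*cos(s)/2 = G'(s).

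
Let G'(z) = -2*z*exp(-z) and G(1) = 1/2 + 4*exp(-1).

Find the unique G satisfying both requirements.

G(z) = (4*z + exp(z) + 4)*exp(-z)/2

Recognize the product-rule pattern: G'(z) = u'v + uv' with u = 2*z + 2, v = exp(-z), so integration by parts undoes it.
A general antiderivative is (2*z + 2)*exp(-z) + C.
The condition gives C = 1/2 + 4*exp(-1) - (4*exp(-1)) = 1/2.
So G(z) = (4*z + exp(z) + 4)*exp(-z)/2.
Check: d/dz[(4*z + exp(z) + 4)*exp(-z)/2] = -2*z*exp(-z) = G'(z).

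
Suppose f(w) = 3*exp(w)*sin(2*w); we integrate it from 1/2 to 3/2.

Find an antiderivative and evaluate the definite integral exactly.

Since d/dw undoes antidifferentiation here, F'(w) = f(w) is required of F(w).
F(w) = 3*(sin(2*w) - 2*cos(2*w))*exp(w)/5 is an antiderivative of f.
Check: d/dw[3*(sin(2*w) - 2*cos(2*w))*exp(w)/5] = 3*exp(w)*sin(2*w) = f(w).
F(3/2) = 3*exp(3/2)*sin(3)/5 - 6*exp(3/2)*cos(3)/5; F(1/2) = -6*exp(1/2)*cos(1)/5 + 3*exp(1/2)*sin(1)/5.
Integral = F(3/2) - F(1/2) = -3*exp(1/2)*sin(1)/5 + 3*exp(3/2)*sin(3)/5 + 6*exp(1/2)*cos(1)/5 - 6*exp(3/2)*cos(3)/5.

Antiderivative: F(w) = 3*(sin(2*w) - 2*cos(2*w))*exp(w)/5; value = -3*exp(1/2)*sin(1)/5 + 3*exp(3/2)*sin(3)/5 + 6*exp(1/2)*cos(1)/5 - 6*exp(3/2)*cos(3)/5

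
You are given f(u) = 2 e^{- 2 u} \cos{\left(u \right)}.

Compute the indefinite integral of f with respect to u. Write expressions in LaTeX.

F(u) = \frac{2 e^{- 2 u} \sin{\left(u \right)}}{5} - \frac{4 e^{- 2 u} \cos{\left(u \right)}}{5} + C

Recover f(u) by differentiating a candidate F(u); any mismatch rules it out.
Check: d/du[\frac{2 e^{- 2 u} \sin{\left(u \right)}}{5} - \frac{4 e^{- 2 u} \cos{\left(u \right)}}{5}] = 2 e^{- 2 u} \cos{\left(u \right)} = f(u).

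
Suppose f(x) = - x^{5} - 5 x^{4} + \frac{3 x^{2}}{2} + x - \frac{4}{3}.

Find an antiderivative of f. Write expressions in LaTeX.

The integrand splits into summands that can be handled one at a time.
Check: d/dx[- \frac{x^{6}}{6} - x^{5} + \frac{x^{3}}{2} + \frac{x^{2}}{2} - \frac{4 x}{3}] = - x^{5} - 5 x^{4} + \frac{3 x^{2}}{2} + x - \frac{4}{3} = f(x).

An antiderivative is F(x) = - \frac{x^{6}}{6} - x^{5} + \frac{x^{3}}{2} + \frac{x^{2}}{2} - \frac{4 x}{3}.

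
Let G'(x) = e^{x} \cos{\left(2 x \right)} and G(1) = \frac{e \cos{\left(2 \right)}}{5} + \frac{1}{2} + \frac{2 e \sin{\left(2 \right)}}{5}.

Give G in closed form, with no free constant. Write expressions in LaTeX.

Check a candidate G(x) by differentiating: d/dx[G] must match the given G'(x).
A general antiderivative is \frac{2 e^{x} \sin{\left(2 x \right)}}{5} + \frac{e^{x} \cos{\left(2 x \right)}}{5} + C.
The condition gives C = \frac{e \cos{\left(2 \right)}}{5} + \frac{1}{2} + \frac{2 e \sin{\left(2 \right)}}{5} - (\frac{e \cos{\left(2 \right)}}{5} + \frac{2 e \sin{\left(2 \right)}}{5}) = \frac{1}{2}.
So G(x) = \frac{4 e^{x} \sin{\left(2 x \right)} + 2 e^{x} \cos{\left(2 x \right)} + 5}{10}.
Check: d/dx[\frac{4 e^{x} \sin{\left(2 x \right)} + 2 e^{x} \cos{\left(2 x \right)} + 5}{10}] = e^{x} \cos{\left(2 x \right)} = G'(x).

G(x) = \frac{4 e^{x} \sin{\left(2 x \right)} + 2 e^{x} \cos{\left(2 x \right)} + 5}{10}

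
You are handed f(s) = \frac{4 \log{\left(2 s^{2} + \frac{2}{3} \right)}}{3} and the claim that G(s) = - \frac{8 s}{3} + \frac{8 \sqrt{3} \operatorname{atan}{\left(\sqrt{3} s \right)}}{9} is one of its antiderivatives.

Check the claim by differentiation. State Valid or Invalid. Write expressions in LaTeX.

Invalid: d/ds[G] - f = \frac{- 12 s^{2} \log{\left(s^{2} + \frac{1}{3} \right)} - 24 s^{2} - 12 s^{2} \log{\left(2 \right)} - 4 \log{\left(s^{2} + \frac{1}{3} \right)} - 4 \log{\left(2 \right)}}{9 s^{2} + 3}, which is not 0.

d/ds[G] = - \frac{8 s^{2}}{3 s^{2} + 1}
d/ds[G] - f(s) = \frac{- 12 s^{2} \log{\left(s^{2} + \frac{1}{3} \right)} - 24 s^{2} - 12 s^{2} \log{\left(2 \right)} - 4 \log{\left(s^{2} + \frac{1}{3} \right)} - 4 \log{\left(2 \right)}}{9 s^{2} + 3} != 0.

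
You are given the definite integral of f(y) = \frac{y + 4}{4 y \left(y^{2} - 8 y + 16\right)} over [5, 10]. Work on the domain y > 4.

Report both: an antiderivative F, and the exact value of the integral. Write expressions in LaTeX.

Factor the denominator (4 y \left(y - 4\right)^{2}) and decompose: f = - \frac{1}{16 \left(y - 4\right)} + \frac{1}{2 \left(y - 4\right)^{2}} + \frac{1}{16 y}; each piece integrates to a log, atan, or power term.
F(y) = - \frac{- y \log{\left(y \right)} + y \log{\left(y - 4 \right)} + 4 \log{\left(y \right)} - 4 \log{\left(y - 4 \right)} + 8}{16 \left(y - 4\right)} is an antiderivative of f.
Check: d/dy[- \frac{- y \log{\left(y \right)} + y \log{\left(y - 4 \right)} + 4 \log{\left(y \right)} - 4 \log{\left(y - 4 \right)} + 8}{16 \left(y - 4\right)}] = \frac{y + 4}{4 y^{3} - 32 y^{2} + 64 y}, which equals f(y).
F(10) = - \frac{\log{\left(6 \right)}}{16} - \frac{1}{12} + \frac{\log{\left(10 \right)}}{16}; F(5) = - \frac{1}{2} + \frac{\log{\left(5 \right)}}{16}.
Integral = F(10) - F(5) = - \frac{\log{\left(6 \right)}}{16} - \frac{\log{\left(5 \right)}}{16} + \frac{\log{\left(10 \right)}}{16} + \frac{5}{12}.

Antiderivative: F(y) = - \frac{- y \log{\left(y \right)} + y \log{\left(y - 4 \right)} + 4 \log{\left(y \right)} - 4 \log{\left(y - 4 \right)} + 8}{16 \left(y - 4\right)}; value = - \frac{\log{\left(6 \right)}}{16} - \frac{\log{\left(5 \right)}}{16} + \frac{\log{\left(10 \right)}}{16} + \frac{5}{12}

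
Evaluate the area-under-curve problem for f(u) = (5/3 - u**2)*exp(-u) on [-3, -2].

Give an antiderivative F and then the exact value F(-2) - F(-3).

Antiderivative: F(u) = (3*u**2 + 6*u + 1)*exp(-u)/3; value = -10*exp(3)/3 + exp(2)/3

Recognize the product-rule pattern: f = v'r + vr' with v = u**2 + 2*u + 1/3, r = exp(-u), so integration by parts undoes it.
F(u) = (3*u**2 + 6*u + 1)*exp(-u)/3 is an antiderivative of f.
Check: d/du[(3*u**2 + 6*u + 1)*exp(-u)/3] = (5 - 3*u**2)*exp(-u)/3, which equals f(u).
F(-2) = exp(2)/3; F(-3) = 10*exp(3)/3.
Integral = F(-2) - F(-3) = -10*exp(3)/3 + exp(2)/3.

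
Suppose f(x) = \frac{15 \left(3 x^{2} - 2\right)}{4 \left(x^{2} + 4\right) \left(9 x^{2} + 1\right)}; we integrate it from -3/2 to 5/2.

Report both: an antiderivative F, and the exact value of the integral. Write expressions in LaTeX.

Antiderivative: F(x) = \frac{3 \left(\operatorname{atan}{\left(\frac{x}{2} \right)} - \operatorname{atan}{\left(3 x \right)}\right)}{4}; value = - \frac{3 \operatorname{atan}{\left(\frac{15}{2} \right)}}{4} - \frac{3 \operatorname{atan}{\left(\frac{9}{2} \right)}}{4} + \frac{3 \operatorname{atan}{\left(\frac{3}{4} \right)}}{4} + \frac{3 \operatorname{atan}{\left(\frac{5}{4} \right)}}{4}

For F(x) to be correct the identity F'(x) - f(x) = 0 must hold.
F(x) = \frac{3 \left(\operatorname{atan}{\left(\frac{x}{2} \right)} - \operatorname{atan}{\left(3 x \right)}\right)}{4} is an antiderivative of f.
Check: d/dx[\frac{3 \left(\operatorname{atan}{\left(\frac{x}{2} \right)} - \operatorname{atan}{\left(3 x \right)}\right)}{4}] = \frac{45 x^{2} - 30}{36 x^{4} + 148 x^{2} + 16}, which equals f(x).
F(5/2) = - \frac{3 \operatorname{atan}{\left(\frac{15}{2} \right)}}{4} + \frac{3 \operatorname{atan}{\left(\frac{5}{4} \right)}}{4}; F(-3/2) = - \frac{3 \operatorname{atan}{\left(\frac{3}{4} \right)}}{4} + \frac{3 \operatorname{atan}{\left(\frac{9}{2} \right)}}{4}.
Integral = F(5/2) - F(-3/2) = - \frac{3 \operatorname{atan}{\left(\frac{15}{2} \right)}}{4} - \frac{3 \operatorname{atan}{\left(\frac{9}{2} \right)}}{4} + \frac{3 \operatorname{atan}{\left(\frac{3}{4} \right)}}{4} + \frac{3 \operatorname{atan}{\left(\frac{5}{4} \right)}}{4}.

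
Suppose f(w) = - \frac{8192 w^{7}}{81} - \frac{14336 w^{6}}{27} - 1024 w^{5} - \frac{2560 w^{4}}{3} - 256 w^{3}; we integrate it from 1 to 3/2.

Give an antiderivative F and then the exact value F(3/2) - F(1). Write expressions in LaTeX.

The substitution u = - \frac{4 w^{2}}{3} - 2 w works: f is exactly (dF/du)*(du/dw) for that inner function.
F(w) = - \frac{1024 w^{8}}{81} - \frac{2048 w^{7}}{27} - \frac{512 w^{6}}{3} - \frac{512 w^{5}}{3} - 64 w^{4} is an antiderivative of f.
Check: d/dw[- \frac{1024 w^{8}}{81} - \frac{2048 w^{7}}{27} - \frac{512 w^{6}}{3} - \frac{512 w^{5}}{3} - 64 w^{4}] = - \frac{8192 w^{7}}{81} - \frac{14336 w^{6}}{27} - 1024 w^{5} - \frac{2560 w^{4}}{3} - 256 w^{3} = f(w).
F(3/2) = -5184; F(1) = - \frac{40000}{81}.
Integral = F(3/2) - F(1) = - \frac{379904}{81}.

Antiderivative: F(w) = - \frac{1024 w^{8}}{81} - \frac{2048 w^{7}}{27} - \frac{512 w^{6}}{3} - \frac{512 w^{5}}{3} - 64 w^{4}; value = - \frac{379904}{81}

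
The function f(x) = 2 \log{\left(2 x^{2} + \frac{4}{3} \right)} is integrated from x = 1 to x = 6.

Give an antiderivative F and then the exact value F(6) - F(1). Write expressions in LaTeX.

Whatever form F(x) takes, F'(x) = f(x) is non-negotiable.
F(x) = \frac{2 \left(3 x \log{\left(2 x^{2} + \frac{4}{3} \right)} - 6 x + 2 \sqrt{6} \operatorname{atan}{\left(\frac{\sqrt{6} x}{2} \right)}\right)}{3} is an antiderivative of f.
Check: d/dx[\frac{2 \left(3 x \log{\left(2 x^{2} + \frac{4}{3} \right)} - 6 x + 2 \sqrt{6} \operatorname{atan}{\left(\frac{\sqrt{6} x}{2} \right)}\right)}{3}] = 2 \log{\left(x^{2} + \frac{2}{3} \right)} + 2 \log{\left(2 \right)}, which equals f(x).
F(6) = -24 + \frac{4 \sqrt{6} \operatorname{atan}{\left(3 \sqrt{6} \right)}}{3} + 12 \log{\left(\frac{220}{3} \right)}; F(1) = -4 + 2 \log{\left(\frac{10}{3} \right)} + \frac{4 \sqrt{6} \operatorname{atan}{\left(\frac{\sqrt{6}}{2} \right)}}{3}.
Integral = F(6) - F(1) = -20 - \frac{4 \sqrt{6} \operatorname{atan}{\left(\frac{\sqrt{6}}{2} \right)}}{3} - 2 \log{\left(\frac{10}{3} \right)} + \frac{4 \sqrt{6} \operatorname{atan}{\left(3 \sqrt{6} \right)}}{3} + 12 \log{\left(\frac{220}{3} \right)}.

Antiderivative: F(x) = \frac{2 \left(3 x \log{\left(2 x^{2} + \frac{4}{3} \right)} - 6 x + 2 \sqrt{6} \operatorname{atan}{\left(\frac{\sqrt{6} x}{2} \right)}\right)}{3}; value = -20 - \frac{4 \sqrt{6} \operatorname{atan}{\left(\frac{\sqrt{6}}{2} \right)}}{3} - 2 \log{\left(\frac{10}{3} \right)} + \frac{4 \sqrt{6} \operatorname{atan}{\left(3 \sqrt{6} \right)}}{3} + 12 \log{\left(\frac{220}{3} \right)}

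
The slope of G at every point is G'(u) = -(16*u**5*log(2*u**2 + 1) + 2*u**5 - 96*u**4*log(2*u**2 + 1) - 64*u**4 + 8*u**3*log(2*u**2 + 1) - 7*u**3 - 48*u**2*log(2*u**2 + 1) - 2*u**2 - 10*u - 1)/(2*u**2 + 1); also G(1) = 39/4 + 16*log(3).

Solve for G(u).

A first test for any G(u): its u-derivative must equal the given G'(u).
A general antiderivative is 3*u**4/4 + u**2 + u + 4*(-u**4/2 + 4*u**3 + 1/2)*log(2*u**2 + 1) + 5 + C.
The condition gives C = 39/4 + 16*log(3) - (31/4 + 16*log(3)) = 2.
So G(u) = -2*u**4*log(2*u**2 + 1) + 3*u**4/4 + 16*u**3*log(2*u**2 + 1) + u**2 + u + 2*log(2*u**2 + 1) + 7.
Check: d/du[-2*u**4*log(2*u**2 + 1) + 3*u**4/4 + 16*u**3*log(2*u**2 + 1) + u**2 + u + 2*log(2*u**2 + 1) + 7] = (-16*u**5*log(2*u**2 + 1) - 2*u**5 + 96*u**4*log(2*u**2 + 1) + 64*u**4 - 8*u**3*log(2*u**2 + 1) + 7*u**3 + 48*u**2*log(2*u**2 + 1) + 2*u**2 + 10*u + 1)/(2*u**2 + 1), which equals G'(u).

G(u) = -2*u**4*log(2*u**2 + 1) + 3*u**4/4 + 16*u**3*log(2*u**2 + 1) + u**2 + u + 2*log(2*u**2 + 1) + 7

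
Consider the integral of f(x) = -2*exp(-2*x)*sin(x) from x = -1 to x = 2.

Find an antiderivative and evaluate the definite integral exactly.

Check any antiderivative F(x) by computing F'(x) and comparing it with f(x).
F(x) = 2*(2*sin(x) + cos(x))*exp(-2*x)/5 is an antiderivative of f.
Check: d/dx[2*(2*sin(x) + cos(x))*exp(-2*x)/5] = -2*exp(-2*x)*sin(x) = f(x).
F(2) = 2*exp(-4)*cos(2)/5 + 4*exp(-4)*sin(2)/5; F(-1) = -4*exp(2)*sin(1)/5 + 2*exp(2)*cos(1)/5.
Integral = F(2) - F(-1) = -2*exp(2)*cos(1)/5 + 2*exp(-4)*cos(2)/5 + 4*exp(-4)*sin(2)/5 + 4*exp(2)*sin(1)/5.

Antiderivative: F(x) = 2*(2*sin(x) + cos(x))*exp(-2*x)/5; value = -2*exp(2)*cos(1)/5 + 2*exp(-4)*cos(2)/5 + 4*exp(-4)*sin(2)/5 + 4*exp(2)*sin(1)/5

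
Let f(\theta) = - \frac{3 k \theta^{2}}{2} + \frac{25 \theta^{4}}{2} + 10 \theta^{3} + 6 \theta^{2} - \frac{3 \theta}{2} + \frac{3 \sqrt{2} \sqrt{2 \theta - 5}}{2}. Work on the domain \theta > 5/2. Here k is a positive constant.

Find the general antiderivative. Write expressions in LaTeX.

The integrand splits into summands that can be handled one at a time.
Check: d/d\theta[\frac{- 2 k \theta^{3} + 10 \theta^{5} + 10 \theta^{4} + 8 \theta^{3} - 3 \theta^{2} + 2 \sqrt{2} \left(2 \theta - 5\right)^{\frac{3}{2}} + 4}{4}] = - \frac{3 k \theta^{2}}{2} + \frac{25 \theta^{4}}{2} + 10 \theta^{3} + 6 \theta^{2} - \frac{3 \theta}{2} + \frac{3 \sqrt{2} \sqrt{2 \theta - 5}}{2} = f(\theta).

F(\theta) = \frac{- 2 k \theta^{3} + 10 \theta^{5} + 10 \theta^{4} + 8 \theta^{3} - 3 \theta^{2} + 2 \sqrt{2} \left(2 \theta - 5\right)^{\frac{3}{2}} + 4}{4} + C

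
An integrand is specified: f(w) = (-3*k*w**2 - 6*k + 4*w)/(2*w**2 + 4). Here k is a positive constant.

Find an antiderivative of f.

For F(w) to be correct the identity F'(w) - f(w) = 0 must hold.
Check: d/dw[-3*k*w/2 + log(w**2/2 + 1)] = (-3*k*w**2 - 6*k + 4*w)/(2*w**2 + 4) = f(w).

An antiderivative is F(w) = -3*k*w/2 + log(w**2/2 + 1).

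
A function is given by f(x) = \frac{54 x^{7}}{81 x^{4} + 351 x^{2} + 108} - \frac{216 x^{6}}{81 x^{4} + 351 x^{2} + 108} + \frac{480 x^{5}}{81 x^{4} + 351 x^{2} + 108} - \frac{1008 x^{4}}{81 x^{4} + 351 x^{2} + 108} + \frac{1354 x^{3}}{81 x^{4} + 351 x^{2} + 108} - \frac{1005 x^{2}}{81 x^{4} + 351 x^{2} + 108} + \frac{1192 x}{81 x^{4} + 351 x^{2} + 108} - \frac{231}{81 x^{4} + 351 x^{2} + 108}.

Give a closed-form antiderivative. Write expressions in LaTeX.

Integrate term by term and add the pieces.
Check: d/dx[\frac{x^{4}}{6} - \frac{8 x^{3}}{9} + \frac{41 x^{2}}{27} - \frac{8 x}{9} + \frac{4 \log{\left(3 x^{2} + 1 \right)}}{3} - \frac{5 \operatorname{atan}{\left(\frac{x}{2} \right)}}{2}] = \frac{54 x^{7} - 216 x^{6} + 480 x^{5} - 1008 x^{4} + 1354 x^{3} - 1005 x^{2} + 1192 x - 231}{81 x^{4} + 351 x^{2} + 108}, which equals f(x).

An antiderivative is F(x) = \frac{x^{4}}{6} - \frac{8 x^{3}}{9} + \frac{41 x^{2}}{27} - \frac{8 x}{9} + \frac{4 \log{\left(3 x^{2} + 1 \right)}}{3} - \frac{5 \operatorname{atan}{\left(\frac{x}{2} \right)}}{2}.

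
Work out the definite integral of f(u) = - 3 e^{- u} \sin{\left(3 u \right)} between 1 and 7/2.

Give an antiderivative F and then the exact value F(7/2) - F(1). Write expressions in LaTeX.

Antiderivative: F(u) = \frac{\left(3 \sin{\left(3 u \right)} + 9 \cos{\left(3 u \right)}\right) e^{- u}}{10}; value = - \frac{3 \sin{\left(3 \right)}}{10 e} + \frac{9 \cos{\left(\frac{21}{2} \right)}}{10 e^{\frac{7}{2}}} + \frac{3 \sin{\left(\frac{21}{2} \right)}}{10 e^{\frac{7}{2}}} - \frac{9 \cos{\left(3 \right)}}{10 e}

Any candidate F(u) must reproduce f(u) exactly when differentiated.
F(u) = \frac{\left(3 \sin{\left(3 u \right)} + 9 \cos{\left(3 u \right)}\right) e^{- u}}{10} is an antiderivative of f.
Check: d/du[\frac{\left(3 \sin{\left(3 u \right)} + 9 \cos{\left(3 u \right)}\right) e^{- u}}{10}] = - 3 e^{- u} \sin{\left(3 u \right)} = f(u).
F(7/2) = \frac{9 \cos{\left(\frac{21}{2} \right)}}{10 e^{\frac{7}{2}}} + \frac{3 \sin{\left(\frac{21}{2} \right)}}{10 e^{\frac{7}{2}}}; F(1) = \frac{9 \cos{\left(3 \right)}}{10 e} + \frac{3 \sin{\left(3 \right)}}{10 e}.
Integral = F(7/2) - F(1) = - \frac{3 \sin{\left(3 \right)}}{10 e} + \frac{9 \cos{\left(\frac{21}{2} \right)}}{10 e^{\frac{7}{2}}} + \frac{3 \sin{\left(\frac{21}{2} \right)}}{10 e^{\frac{7}{2}}} - \frac{9 \cos{\left(3 \right)}}{10 e}.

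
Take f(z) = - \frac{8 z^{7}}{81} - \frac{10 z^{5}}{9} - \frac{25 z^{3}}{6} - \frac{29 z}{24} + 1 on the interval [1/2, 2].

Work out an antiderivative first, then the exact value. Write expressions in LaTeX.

The integrand splits into summands that can be handled one at a time.
F(z) = - \frac{z^{8}}{81} - \frac{5 z^{6}}{27} - \frac{25 z^{4}}{24} - \frac{29 z^{2}}{48} + z is an antiderivative of f.
Check: d/dz[- \frac{z^{8}}{81} - \frac{5 z^{6}}{27} - \frac{25 z^{4}}{24} - \frac{29 z^{2}}{48} + z] = - \frac{8 z^{7}}{81} - \frac{10 z^{5}}{9} - \frac{25 z^{3}}{6} - \frac{29 z}{24} + 1 = f(z).
F(2) = - \frac{10399}{324}; F(1/2) = \frac{5825}{20736}.
Integral = F(2) - F(1/2) = - \frac{223787}{6912}.

Antiderivative: F(z) = - \frac{z^{8}}{81} - \frac{5 z^{6}}{27} - \frac{25 z^{4}}{24} - \frac{29 z^{2}}{48} + z; value = - \frac{223787}{6912}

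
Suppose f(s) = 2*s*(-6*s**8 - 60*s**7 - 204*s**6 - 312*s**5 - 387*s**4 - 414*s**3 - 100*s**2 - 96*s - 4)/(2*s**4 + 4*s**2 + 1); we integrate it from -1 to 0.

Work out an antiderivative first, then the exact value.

Recover f(s) by differentiating a candidate F(s); any mismatch rules it out.
F(s) = -s**6 - 12*s**5 - 48*s**4 - 64*s**3 - log(2*s**4 + 4*s**2 + 1) is an antiderivative of f.
Check: d/ds[-s**6 - 12*s**5 - 48*s**4 - 64*s**3 - log(2*s**4 + 4*s**2 + 1)] = (-12*s**9 - 120*s**8 - 408*s**7 - 624*s**6 - 774*s**5 - 828*s**4 - 200*s**3 - 192*s**2 - 8*s)/(2*s**4 + 4*s**2 + 1), which equals f(s).
F(0) = 0; F(-1) = 27 - log(7).
Integral = F(0) - F(-1) = -27 + log(7).

Antiderivative: F(s) = -s**6 - 12*s**5 - 48*s**4 - 64*s**3 - log(2*s**4 + 4*s**2 + 1); value = -27 + log(7)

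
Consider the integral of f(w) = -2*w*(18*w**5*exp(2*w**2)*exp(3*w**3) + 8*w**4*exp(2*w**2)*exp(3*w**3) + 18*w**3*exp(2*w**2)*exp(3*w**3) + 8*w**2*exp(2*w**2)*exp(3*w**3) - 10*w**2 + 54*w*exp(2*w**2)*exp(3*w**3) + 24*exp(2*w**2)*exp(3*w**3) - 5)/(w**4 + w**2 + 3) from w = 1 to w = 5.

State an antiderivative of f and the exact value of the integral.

Antiderivative: F(w) = -4*exp(2*w**2)*exp(3*w**3) + 5*log(w**4 + w**2 + 3); value = -4*exp(425) - 5*log(5) + 5*log(653) + 4*exp(5)

An antiderivative F(w) passes only if d/dw[F] lands on f(w) exactly.
F(w) = -4*exp(2*w**2)*exp(3*w**3) + 5*log(w**4 + w**2 + 3) is an antiderivative of f.
Check: d/dw[-4*exp(2*w**2)*exp(3*w**3) + 5*log(w**4 + w**2 + 3)] = (-36*w**6*exp(2*w**2)*exp(3*w**3) - 16*w**5*exp(2*w**2)*exp(3*w**3) - 36*w**4*exp(2*w**2)*exp(3*w**3) - 16*w**3*exp(2*w**2)*exp(3*w**3) + 20*w**3 - 108*w**2*exp(2*w**2)*exp(3*w**3) - 48*w*exp(2*w**2)*exp(3*w**3) + 10*w)/(w**4 + w**2 + 3), which equals f(w).
F(5) = -4*exp(425) + 5*log(653); F(1) = -4*exp(5) + 5*log(5).
Integral = F(5) - F(1) = -4*exp(425) - 5*log(5) + 5*log(653) + 4*exp(5).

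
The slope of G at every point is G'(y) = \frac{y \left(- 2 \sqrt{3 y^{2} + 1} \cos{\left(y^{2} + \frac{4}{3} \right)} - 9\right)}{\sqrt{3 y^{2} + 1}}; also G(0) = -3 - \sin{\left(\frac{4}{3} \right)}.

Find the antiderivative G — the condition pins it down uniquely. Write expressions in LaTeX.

G(y) = - 3 \sqrt{3 y^{2} + 1} - \sin{\left(y^{2} + \frac{4}{3} \right)}

For G(y) to be correct, d/dy[G] must agree with the stated G'(y) identically.
A general antiderivative is - 3 \sqrt{3 y^{2} + 1} - \sin{\left(y^{2} + \frac{4}{3} \right)} + C.
The condition gives C = -3 - \sin{\left(\frac{4}{3} \right)} - (-3 - \sin{\left(\frac{4}{3} \right)}) = 0.
So G(y) = - 3 \sqrt{3 y^{2} + 1} - \sin{\left(y^{2} + \frac{4}{3} \right)}.
Check: d/dy[- 3 \sqrt{3 y^{2} + 1} - \sin{\left(y^{2} + \frac{4}{3} \right)}] = \frac{- 2 y \sqrt{3 y^{2} + 1} \cos{\left(y^{2} + \frac{4}{3} \right)} - 9 y}{\sqrt{3 y^{2} + 1}}, which equals G'(y).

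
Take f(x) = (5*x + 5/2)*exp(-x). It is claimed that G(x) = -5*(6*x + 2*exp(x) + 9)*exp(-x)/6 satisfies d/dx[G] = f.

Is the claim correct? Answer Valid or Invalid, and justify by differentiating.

Valid: G'(x) = f(x).

d/dx[G] = (10*x + 5)*exp(-x)/2
This equals f(x) exactly, so the claim holds.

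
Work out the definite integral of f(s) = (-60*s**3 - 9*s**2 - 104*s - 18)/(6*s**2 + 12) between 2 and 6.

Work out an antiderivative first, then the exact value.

For F(s) to be correct the identity F'(s) - f(s) = 0 must hold.
F(s) = -5*s**2 - 3*s/2 + 4*log(s**2 + 2)/3 is an antiderivative of f.
Check: d/ds[-5*s**2 - 3*s/2 + 4*log(s**2 + 2)/3] = (-60*s**3 - 9*s**2 - 104*s - 18)/(6*s**2 + 12) = f(s).
F(6) = -189 + 4*log(38)/3; F(2) = -23 + 4*log(6)/3.
Integral = F(6) - F(2) = -166 - 4*log(6)/3 + 4*log(38)/3.

Antiderivative: F(s) = -5*s**2 - 3*s/2 + 4*log(s**2 + 2)/3; value = -166 - 4*log(6)/3 + 4*log(38)/3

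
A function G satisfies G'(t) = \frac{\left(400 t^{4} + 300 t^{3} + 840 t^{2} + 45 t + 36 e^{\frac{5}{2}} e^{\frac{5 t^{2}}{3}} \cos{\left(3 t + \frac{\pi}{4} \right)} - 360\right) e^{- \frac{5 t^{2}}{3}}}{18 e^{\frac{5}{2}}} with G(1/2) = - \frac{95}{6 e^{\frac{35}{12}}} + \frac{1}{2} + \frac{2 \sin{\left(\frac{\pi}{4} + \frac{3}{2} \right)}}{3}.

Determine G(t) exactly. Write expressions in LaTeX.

G(t) = - \frac{\frac{80 t^{3} e^{- \frac{5 t^{2}}{3}}}{e^{\frac{5}{2}}} + \frac{60 t^{2} e^{- \frac{5 t^{2}}{3}}}{e^{\frac{5}{2}}} + \frac{240 t e^{- \frac{5 t^{2}}{3}}}{e^{\frac{5}{2}}} - 8 \sin{\left(3 t + \frac{\pi}{4} \right)} - 6 + \frac{45 e^{- \frac{5 t^{2}}{3}}}{e^{\frac{5}{2}}}}{12}

A candidate passes only if d/dt[G] lands on the given G'(t) exactly.
A general antiderivative is - 5 \left(\frac{4 t^{3}}{3} + t^{2} + 4 t + \frac{3}{4}\right) e^{- \frac{5 t^{2}}{3} - \frac{5}{2}} + \frac{2 \sin{\left(3 t + \frac{\pi}{4} \right)}}{3} + C.
The condition gives C = - \frac{95}{6 e^{\frac{35}{12}}} + \frac{1}{2} + \frac{2 \sin{\left(\frac{\pi}{4} + \frac{3}{2} \right)}}{3} - (- \frac{95}{6 e^{\frac{35}{12}}} + \frac{2 \sin{\left(\frac{\pi}{4} + \frac{3}{2} \right)}}{3}) = \frac{1}{2}.
So G(t) = - \frac{\frac{80 t^{3} e^{- \frac{5 t^{2}}{3}}}{e^{\frac{5}{2}}} + \frac{60 t^{2} e^{- \frac{5 t^{2}}{3}}}{e^{\frac{5}{2}}} + \frac{240 t e^{- \frac{5 t^{2}}{3}}}{e^{\frac{5}{2}}} - 8 \sin{\left(3 t + \frac{\pi}{4} \right)} - 6 + \frac{45 e^{- \frac{5 t^{2}}{3}}}{e^{\frac{5}{2}}}}{12}.
Check: d/dt[- \frac{\frac{80 t^{3} e^{- \frac{5 t^{2}}{3}}}{e^{\frac{5}{2}}} + \frac{60 t^{2} e^{- \frac{5 t^{2}}{3}}}{e^{\frac{5}{2}}} + \frac{240 t e^{- \frac{5 t^{2}}{3}}}{e^{\frac{5}{2}}} - 8 \sin{\left(3 t + \frac{\pi}{4} \right)} - 6 + \frac{45 e^{- \frac{5 t^{2}}{3}}}{e^{\frac{5}{2}}}}{12}] = \frac{\left(400 t^{4} + 300 t^{3} + 840 t^{2} + 45 t + 36 e^{\frac{5}{2}} e^{\frac{5 t^{2}}{3}} \cos{\left(3 t + \frac{\pi}{4} \right)} - 360\right) e^{- \frac{5 t^{2}}{3}}}{18 e^{\frac{5}{2}}} = G'(t).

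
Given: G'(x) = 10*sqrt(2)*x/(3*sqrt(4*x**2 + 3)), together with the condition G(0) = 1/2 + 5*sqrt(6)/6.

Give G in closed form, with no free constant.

G'(x) matches the chain-rule pattern g'(h)*h' with inner function h(x) = 2*x**2 + 3/2; substituting u = h(x) collapses the integral.
A general antiderivative is 5*sqrt(2*x**2 + 3/2)/3 + C.
The condition gives C = 1/2 + 5*sqrt(6)/6 - (5*sqrt(6)/6) = 1/2.
So G(x) = 5*sqrt(2*x**2 + 3/2)/3 + 1/2.
Check: d/dx[5*sqrt(2*x**2 + 3/2)/3 + 1/2] = 10*sqrt(2)*x/(3*sqrt(4*x**2 + 3)) = G'(x).

G(x) = 5*sqrt(2*x**2 + 3/2)/3 + 1/2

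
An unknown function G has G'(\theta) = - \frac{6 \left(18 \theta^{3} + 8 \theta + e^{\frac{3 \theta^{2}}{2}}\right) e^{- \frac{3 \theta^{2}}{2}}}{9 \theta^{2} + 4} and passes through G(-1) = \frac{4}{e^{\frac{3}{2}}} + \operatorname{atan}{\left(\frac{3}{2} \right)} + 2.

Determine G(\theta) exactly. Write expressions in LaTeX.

Check a candidate G(\theta) by differentiating: d/d\theta[G] must match the given G'(\theta).
A general antiderivative is - \operatorname{atan}{\left(\frac{3 \theta}{2} \right)} + 4 e^{- \frac{3 \theta^{2}}{2}} + C.
The condition gives C = \frac{4}{e^{\frac{3}{2}}} + \operatorname{atan}{\left(\frac{3}{2} \right)} + 2 - (\frac{4}{e^{\frac{3}{2}}} + \operatorname{atan}{\left(\frac{3}{2} \right)}) = 2.
So G(\theta) = - \operatorname{atan}{\left(\frac{3 \theta}{2} \right)} + 2 + 4 e^{- \frac{3 \theta^{2}}{2}}.
Check: d/d\theta[- \operatorname{atan}{\left(\frac{3 \theta}{2} \right)} + 2 + 4 e^{- \frac{3 \theta^{2}}{2}}] = \frac{- 108 \theta^{3} - 48 \theta - 6 e^{\frac{3 \theta^{2}}{2}}}{9 \theta^{2} e^{\frac{3 \theta^{2}}{2}} + 4 e^{\frac{3 \theta^{2}}{2}}}, which equals G'(\theta).

G(\theta) = - \operatorname{atan}{\left(\frac{3 \theta}{2} \right)} + 2 + 4 e^{- \frac{3 \theta^{2}}{2}}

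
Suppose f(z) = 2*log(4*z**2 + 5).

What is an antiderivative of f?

Any candidate F(z) must reproduce f(z) exactly when differentiated.
Check: d/dz[2*z*log(4*z**2 + 5) - 4*z + 2*sqrt(5)*atan(2*sqrt(5)*z/5)] = 2*log(4*z**2 + 5) = f(z).

An antiderivative is F(z) = 2*z*log(4*z**2 + 5) - 4*z + 2*sqrt(5)*atan(2*sqrt(5)*z/5).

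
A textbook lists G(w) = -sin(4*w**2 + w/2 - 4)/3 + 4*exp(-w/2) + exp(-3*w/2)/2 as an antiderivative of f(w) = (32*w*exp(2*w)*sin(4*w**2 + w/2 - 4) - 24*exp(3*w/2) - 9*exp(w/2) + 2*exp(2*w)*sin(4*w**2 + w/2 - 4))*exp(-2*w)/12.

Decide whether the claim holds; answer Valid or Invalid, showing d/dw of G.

d/dw[G] = (-32*w*exp(2*w)*cos(4*w**2 + w/2 - 4) - 24*exp(3*w/2) - 9*exp(w/2) - 2*exp(2*w)*cos(4*w**2 + w/2 - 4))*exp(-2*w)/12
d/dw[G] - f(w) = -8*w*sin(4*w**2 + w/2 - 4)/3 - 8*w*cos(4*w**2 + w/2 - 4)/3 - sin(4*w**2 + w/2 - 4)/6 - cos(4*w**2 + w/2 - 4)/6 != 0.

Invalid: d/dw[G] - f = -8*w*sin(4*w**2 + w/2 - 4)/3 - 8*w*cos(4*w**2 + w/2 - 4)/3 - sin(4*w**2 + w/2 - 4)/6 - cos(4*w**2 + w/2 - 4)/6, which is not 0.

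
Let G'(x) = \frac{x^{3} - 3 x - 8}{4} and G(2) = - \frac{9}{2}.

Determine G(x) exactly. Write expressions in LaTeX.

Differentiate the proposed G(x) back; it has to land on the given G'(x).
A general antiderivative is \frac{x^{4}}{16} - \frac{3 x^{2}}{8} - 2 x + C.
The condition gives C = - \frac{9}{2} - (- \frac{9}{2}) = 0.
So G(x) = \frac{x \left(x^{3} - 6 x - 32\right)}{16}.
Check: d/dx[\frac{x \left(x^{3} - 6 x - 32\right)}{16}] = \frac{x^{3}}{4} - \frac{3 x}{4} - 2, which equals G'(x).

G(x) = \frac{x \left(x^{3} - 6 x - 32\right)}{16}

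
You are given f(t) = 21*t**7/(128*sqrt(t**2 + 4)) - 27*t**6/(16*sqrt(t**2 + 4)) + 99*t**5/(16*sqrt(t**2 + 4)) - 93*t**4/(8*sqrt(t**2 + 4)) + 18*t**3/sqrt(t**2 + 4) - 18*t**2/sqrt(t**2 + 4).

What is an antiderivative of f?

An antiderivative is F(t) = 3*t**3*(t - 4)**3*sqrt(t**2 + 4)/128.

Recognize the product-rule pattern: f = u'v + uv' with u = 3*sqrt(t**2 + 4)/2, v = (t**2/4 - t)**3, so integration by parts undoes it.
Check: d/dt[3*t**3*(t - 4)**3*sqrt(t**2 + 4)/128] = (21*t**7 - 216*t**6 + 792*t**5 - 1488*t**4 + 2304*t**3 - 2304*t**2)/(128*sqrt(t**2 + 4)), which equals f(t).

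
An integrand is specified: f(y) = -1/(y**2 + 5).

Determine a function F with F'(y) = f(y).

A candidate is checked by its d/dy: the result must match f(y).
Check: d/dy[-sqrt(5)*atan(sqrt(5)*y/5)/5] = -1/(y**2 + 5) = f(y).

An antiderivative is F(y) = -sqrt(5)*atan(sqrt(5)*y/5)/5.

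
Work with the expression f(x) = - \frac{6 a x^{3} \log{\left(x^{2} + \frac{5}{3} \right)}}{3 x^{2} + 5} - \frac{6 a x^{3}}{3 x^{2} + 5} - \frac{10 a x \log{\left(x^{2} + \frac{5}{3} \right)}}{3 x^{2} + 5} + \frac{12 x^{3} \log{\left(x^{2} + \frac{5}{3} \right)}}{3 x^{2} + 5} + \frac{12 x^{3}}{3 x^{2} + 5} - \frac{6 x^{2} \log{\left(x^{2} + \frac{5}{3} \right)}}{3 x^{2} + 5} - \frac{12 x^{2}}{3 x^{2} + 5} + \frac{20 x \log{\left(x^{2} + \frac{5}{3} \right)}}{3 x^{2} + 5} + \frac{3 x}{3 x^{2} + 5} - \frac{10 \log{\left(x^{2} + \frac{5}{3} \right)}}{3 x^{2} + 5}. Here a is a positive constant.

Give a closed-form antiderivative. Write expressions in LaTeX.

An antiderivative is F(x) = - \left(a x^{2} - 2 x^{2} + 2 x - \frac{1}{2}\right) \log{\left(x^{2} + \frac{5}{3} \right)}.

f has the shape u'v + uv' for u = - a x^{2} + 2 x^{2} - 2 x + \frac{1}{2} and v = \log{\left(x^{2} + \frac{5}{3} \right)} — it is the derivative of the product u*v.
Check: d/dx[- \left(a x^{2} - 2 x^{2} + 2 x - \frac{1}{2}\right) \log{\left(x^{2} + \frac{5}{3} \right)}] = \frac{- 6 a x^{3} \log{\left(x^{2} + \frac{5}{3} \right)} - 6 a x^{3} - 10 a x \log{\left(x^{2} + \frac{5}{3} \right)} + 12 x^{3} \log{\left(x^{2} + \frac{5}{3} \right)} + 12 x^{3} - 6 x^{2} \log{\left(x^{2} + \frac{5}{3} \right)} - 12 x^{2} + 20 x \log{\left(x^{2} + \frac{5}{3} \right)} + 3 x - 10 \log{\left(x^{2} + \frac{5}{3} \right)}}{3 x^{2} + 5}, which equals f(x).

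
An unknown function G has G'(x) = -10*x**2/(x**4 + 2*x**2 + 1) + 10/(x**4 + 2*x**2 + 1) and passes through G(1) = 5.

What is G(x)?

Recognize the product-rule pattern: G'(x) = u'v + uv' with u = 5*x, v = 1/(x**2/2 + 1/2), so integration by parts undoes it.
A general antiderivative is 5*x/(x**2/2 + 1/2) + C.
The condition gives C = 5 - (5) = 0.
So G(x) = 10*x/(x**2 + 1).
Check: d/dx[10*x/(x**2 + 1)] = (10 - 10*x**2)/(x**4 + 2*x**2 + 1), which equals G'(x).

G(x) = 10*x/(x**2 + 1)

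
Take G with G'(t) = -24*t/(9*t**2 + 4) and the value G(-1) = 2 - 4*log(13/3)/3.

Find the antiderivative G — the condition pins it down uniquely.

The substitution u = 3*t**2 + 4/3 works: G'(t) is exactly (dG/du)*(du/dt) for that inner function.
A general antiderivative is -4*log(3*t**2 + 4/3)/3 + C.
The condition gives C = 2 - 4*log(13/3)/3 - (-4*log(13/3)/3) = 2.
So G(t) = 2 - 4*log(3*t**2 + 4/3)/3.
Check: d/dt[2 - 4*log(3*t**2 + 4/3)/3] = -24*t/(9*t**2 + 4) = G'(t).

G(t) = 2 - 4*log(3*t**2 + 4/3)/3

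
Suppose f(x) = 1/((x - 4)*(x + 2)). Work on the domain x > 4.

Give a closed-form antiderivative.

An antiderivative is F(x) = (log(x - 4) - log(x + 2))/6.

Factor the denominator ((x - 4)*(x + 2)) and decompose: f = -1/(6*(x + 2)) + 1/(6*(x - 4)); each piece integrates to a log, atan, or power term.
Check: d/dx[(log(x - 4) - log(x + 2))/6] = 1/(x**2 - 2*x - 8), which equals f(x).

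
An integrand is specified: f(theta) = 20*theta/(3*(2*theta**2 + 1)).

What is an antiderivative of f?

An antiderivative is F(theta) = 5*log(2*theta**2 + 1)/3.

The substitution u = 2*theta**2 + 1 works: f is exactly (dF/du)*(du/dtheta) for that inner function.
Check: d/dtheta[5*log(2*theta**2 + 1)/3] = 20*theta/(6*theta**2 + 3), which equals f(theta).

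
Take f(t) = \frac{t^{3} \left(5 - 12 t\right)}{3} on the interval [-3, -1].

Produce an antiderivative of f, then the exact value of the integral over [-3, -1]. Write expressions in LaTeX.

Antiderivative: F(t) = - \frac{t^{4} \left(48 t - 25\right)}{60}; value = - \frac{3404}{15}

A candidate is checked by its d/dt: the result must match f(t).
F(t) = - \frac{t^{4} \left(48 t - 25\right)}{60} is an antiderivative of f.
Check: d/dt[- \frac{t^{4} \left(48 t - 25\right)}{60}] = - 4 t^{4} + \frac{5 t^{3}}{3}, which equals f(t).
F(-1) = \frac{73}{60}; F(-3) = \frac{4563}{20}.
Integral = F(-1) - F(-3) = - \frac{3404}{15}.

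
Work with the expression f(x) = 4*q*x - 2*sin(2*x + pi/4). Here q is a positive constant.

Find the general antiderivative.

F(x) = 2*q*x**2 + cos(2*x + pi/4) + C

The integrand splits into summands that can be handled one at a time.
Check: d/dx[2*q*x**2 + cos(2*x + pi/4)] = 4*q*x - 2*sin(2*x + pi/4) = f(x).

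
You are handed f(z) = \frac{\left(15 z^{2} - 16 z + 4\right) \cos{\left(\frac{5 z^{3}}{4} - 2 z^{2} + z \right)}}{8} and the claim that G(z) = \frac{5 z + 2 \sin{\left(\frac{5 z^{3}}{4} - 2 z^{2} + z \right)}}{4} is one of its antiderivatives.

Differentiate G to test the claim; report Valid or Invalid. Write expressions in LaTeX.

d/dz[G] = \frac{15 z^{2} \cos{\left(\frac{5 z^{3}}{4} - 2 z^{2} + z \right)}}{8} - 2 z \cos{\left(\frac{5 z^{3}}{4} - 2 z^{2} + z \right)} + \frac{\cos{\left(\frac{5 z^{3}}{4} - 2 z^{2} + z \right)}}{2} + \frac{5}{4}
d/dz[G] - f(z) = \frac{5}{4} != 0.

Invalid: d/dz[G] - f = \frac{5}{4}, which is not 0.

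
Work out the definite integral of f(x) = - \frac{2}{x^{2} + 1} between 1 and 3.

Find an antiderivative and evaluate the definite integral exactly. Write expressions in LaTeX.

Since d/dx undoes antidifferentiation here, F'(x) = f(x) is required of F(x).
F(x) = - 2 \operatorname{atan}{\left(x \right)} is an antiderivative of f.
Check: d/dx[- 2 \operatorname{atan}{\left(x \right)}] = - \frac{2}{x^{2} + 1} = f(x).
F(3) = - 2 \operatorname{atan}{\left(3 \right)}; F(1) = - \frac{\pi}{2}.
Integral = F(3) - F(1) = - 2 \operatorname{atan}{\left(3 \right)} + \frac{\pi}{2}.

Antiderivative: F(x) = - 2 \operatorname{atan}{\left(x \right)}; value = - 2 \operatorname{atan}{\left(3 \right)} + \frac{\pi}{2}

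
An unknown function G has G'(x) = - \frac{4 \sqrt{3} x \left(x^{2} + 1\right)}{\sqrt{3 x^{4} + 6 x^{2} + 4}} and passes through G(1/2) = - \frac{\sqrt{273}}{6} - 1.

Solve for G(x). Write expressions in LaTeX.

The substitution u = x^{4} + 2 x^{2} + \frac{4}{3} works: G'(x) is exactly (dG/du)*(du/dx) for that inner function.
A general antiderivative is - 2 \sqrt{x^{4} + 2 x^{2} + \frac{4}{3}} + C.
The condition gives C = - \frac{\sqrt{273}}{6} - 1 - (- \frac{\sqrt{273}}{6}) = -1.
So G(x) = \frac{- 2 \sqrt{3} \sqrt{3 x^{4} + 6 x^{2} + 4} - 3}{3}.
Check: d/dx[\frac{- 2 \sqrt{3} \sqrt{3 x^{4} + 6 x^{2} + 4} - 3}{3}] = \frac{- 4 \sqrt{3} x^{3} - 4 \sqrt{3} x}{\sqrt{3 x^{4} + 6 x^{2} + 4}}, which equals G'(x).

G(x) = \frac{- 2 \sqrt{3} \sqrt{3 x^{4} + 6 x^{2} + 4} - 3}{3}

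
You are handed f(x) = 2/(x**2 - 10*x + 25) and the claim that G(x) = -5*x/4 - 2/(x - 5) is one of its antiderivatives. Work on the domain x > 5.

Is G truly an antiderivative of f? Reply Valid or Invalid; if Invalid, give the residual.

Invalid: d/dx[G] - f = -5/4, which is not 0.

d/dx[G] = (-5*x**2 + 50*x - 117)/(4*x**2 - 40*x + 100)
d/dx[G] - f(x) = -5/4 != 0.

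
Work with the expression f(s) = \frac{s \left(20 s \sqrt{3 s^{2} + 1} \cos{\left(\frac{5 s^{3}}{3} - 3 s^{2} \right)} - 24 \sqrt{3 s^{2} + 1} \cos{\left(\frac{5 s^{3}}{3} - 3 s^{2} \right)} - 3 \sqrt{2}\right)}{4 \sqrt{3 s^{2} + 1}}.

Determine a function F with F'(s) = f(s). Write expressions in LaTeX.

Since d/ds undoes antidifferentiation here, F'(s) = f(s) is required of F(s).
Check: d/ds[- \frac{\sqrt{\frac{3 s^{2}}{2} + \frac{1}{2}}}{2} + \sin{\left(\frac{5 s^{3}}{3} - 3 s^{2} \right)}] = \frac{20 s^{2} \sqrt{3 s^{2} + 1} \cos{\left(\frac{5 s^{3}}{3} - 3 s^{2} \right)} - 24 s \sqrt{3 s^{2} + 1} \cos{\left(\frac{5 s^{3}}{3} - 3 s^{2} \right)} - 3 \sqrt{2} s}{4 \sqrt{3 s^{2} + 1}}, which equals f(s).

An antiderivative is F(s) = - \frac{\sqrt{\frac{3 s^{2}}{2} + \frac{1}{2}}}{2} + \sin{\left(\frac{5 s^{3}}{3} - 3 s^{2} \right)}.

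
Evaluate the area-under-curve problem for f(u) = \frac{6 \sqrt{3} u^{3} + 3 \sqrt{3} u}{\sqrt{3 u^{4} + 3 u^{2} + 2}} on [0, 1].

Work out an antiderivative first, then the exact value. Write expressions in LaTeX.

Antiderivative: F(u) = \sqrt{3} \sqrt{3 u^{4} + 3 u^{2} + 2}; value = \sqrt{6}

f matches the chain-rule pattern g'(h)*h' with inner function h(u) = u^{4} + u^{2} + \frac{2}{3}; substituting w = h(u) collapses the integral.
F(u) = \sqrt{3} \sqrt{3 u^{4} + 3 u^{2} + 2} is an antiderivative of f.
Check: d/du[\sqrt{3} \sqrt{3 u^{4} + 3 u^{2} + 2}] = \frac{6 \sqrt{3} u^{3} + 3 \sqrt{3} u}{\sqrt{3 u^{4} + 3 u^{2} + 2}} = f(u).
F(1) = 2 \sqrt{6}; F(0) = \sqrt{6}.
Integral = F(1) - F(0) = \sqrt{6}.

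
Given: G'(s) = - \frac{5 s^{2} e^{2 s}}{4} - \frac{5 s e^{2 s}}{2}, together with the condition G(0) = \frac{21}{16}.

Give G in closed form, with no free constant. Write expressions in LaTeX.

G'(s) has the shape u'v + uv' for u = - \frac{5 s^{2}}{8} - \frac{5 s}{8} + \frac{5}{16} and v = e^{2 s} — it is the derivative of the product u*v.
A general antiderivative is \frac{\left(- 10 s^{2} - 10 s + 5\right) e^{2 s}}{16} + C.
The condition gives C = \frac{21}{16} - (\frac{5}{16}) = 1.
So G(s) = \frac{5 \left(- 2 s^{2} - 2 s + 1\right) e^{2 s} + 16}{16}.
Check: d/ds[\frac{5 \left(- 2 s^{2} - 2 s + 1\right) e^{2 s} + 16}{16}] = - \frac{5 s^{2} e^{2 s}}{4} - \frac{5 s e^{2 s}}{2} = G'(s).

G(s) = \frac{5 \left(- 2 s^{2} - 2 s + 1\right) e^{2 s} + 16}{16}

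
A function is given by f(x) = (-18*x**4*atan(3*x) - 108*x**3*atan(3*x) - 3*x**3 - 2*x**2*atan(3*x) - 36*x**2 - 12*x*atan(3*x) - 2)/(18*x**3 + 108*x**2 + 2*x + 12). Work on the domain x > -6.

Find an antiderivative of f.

An antiderivative is F(x) = -x**2*atan(3*x)/2 - log(x + 6).

For F(x) to be correct the identity F'(x) - f(x) = 0 must hold.
Check: d/dx[-x**2*atan(3*x)/2 - log(x + 6)] = (-18*x**4*atan(3*x) - 108*x**3*atan(3*x) - 3*x**3 - 2*x**2*atan(3*x) - 36*x**2 - 12*x*atan(3*x) - 2)/(18*x**3 + 108*x**2 + 2*x + 12) = f(x).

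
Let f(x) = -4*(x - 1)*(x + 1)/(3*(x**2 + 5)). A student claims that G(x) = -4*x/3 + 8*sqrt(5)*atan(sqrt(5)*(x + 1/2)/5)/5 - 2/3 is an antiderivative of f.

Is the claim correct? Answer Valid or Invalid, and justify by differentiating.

d/dx[G] = (-16*x**2 - 16*x + 12)/(12*x**2 + 12*x + 63)
d/dx[G] - f(x) = (-32*x - 8)/(4*x**4 + 4*x**3 + 41*x**2 + 20*x + 105) != 0.

Invalid: d/dx[G] - f = (-32*x - 8)/(4*x**4 + 4*x**3 + 41*x**2 + 20*x + 105), which is not 0.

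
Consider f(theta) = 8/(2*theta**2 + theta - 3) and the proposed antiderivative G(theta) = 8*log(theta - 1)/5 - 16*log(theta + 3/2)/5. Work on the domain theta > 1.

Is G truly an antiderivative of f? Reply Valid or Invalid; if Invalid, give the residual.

d/dtheta[G] = (56 - 16*theta)/(10*theta**2 + 5*theta - 15)
d/dtheta[G] - f(theta) = -16/(10*theta + 15) != 0.

Invalid: d/dtheta[G] - f = -16/(10*theta + 15), which is not 0.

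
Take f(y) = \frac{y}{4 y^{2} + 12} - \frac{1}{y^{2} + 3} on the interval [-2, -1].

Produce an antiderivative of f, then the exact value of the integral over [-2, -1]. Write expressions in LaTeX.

Antiderivative: F(y) = \frac{3 \log{\left(y^{2} + 3 \right)} - 8 \sqrt{3} \operatorname{atan}{\left(\frac{\sqrt{3} y}{3} \right)}}{24}; value = - \frac{\sqrt{3} \operatorname{atan}{\left(\frac{2 \sqrt{3}}{3} \right)}}{3} - \frac{\log{\left(7 \right)}}{8} + \frac{\log{\left(4 \right)}}{8} + \frac{\sqrt{3} \pi}{18}

The integrand splits into summands that can be handled one at a time.
F(y) = \frac{3 \log{\left(y^{2} + 3 \right)} - 8 \sqrt{3} \operatorname{atan}{\left(\frac{\sqrt{3} y}{3} \right)}}{24} is an antiderivative of f.
Check: d/dy[\frac{3 \log{\left(y^{2} + 3 \right)} - 8 \sqrt{3} \operatorname{atan}{\left(\frac{\sqrt{3} y}{3} \right)}}{24}] = \frac{y - 4}{4 y^{2} + 12}, which equals f(y).
F(-1) = \frac{\log{\left(4 \right)}}{8} + \frac{\sqrt{3} \pi}{18}; F(-2) = \frac{\log{\left(7 \right)}}{8} + \frac{\sqrt{3} \operatorname{atan}{\left(\frac{2 \sqrt{3}}{3} \right)}}{3}.
Integral = F(-1) - F(-2) = - \frac{\sqrt{3} \operatorname{atan}{\left(\frac{2 \sqrt{3}}{3} \right)}}{3} - \frac{\log{\left(7 \right)}}{8} + \frac{\log{\left(4 \right)}}{8} + \frac{\sqrt{3} \pi}{18}.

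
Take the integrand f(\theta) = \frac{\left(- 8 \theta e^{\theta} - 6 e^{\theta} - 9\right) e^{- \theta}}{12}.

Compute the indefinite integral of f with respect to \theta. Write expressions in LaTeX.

An antiderivative F(\theta) passes only if d/d\theta[F] lands on f(\theta) exactly.
Check: d/d\theta[- \frac{\theta^{2}}{3} - \frac{\theta}{2} + \frac{3 e^{- \theta}}{4}] = \frac{\left(- 8 \theta e^{\theta} - 6 e^{\theta} - 9\right) e^{- \theta}}{12} = f(\theta).

F(\theta) = - \frac{\theta^{2}}{3} - \frac{\theta}{2} + \frac{3 e^{- \theta}}{4} + C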